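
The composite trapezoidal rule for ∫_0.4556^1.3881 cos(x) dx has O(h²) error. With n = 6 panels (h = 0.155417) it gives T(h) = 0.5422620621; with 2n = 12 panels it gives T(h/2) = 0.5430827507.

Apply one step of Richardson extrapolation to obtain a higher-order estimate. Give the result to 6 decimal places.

Leading term ∝ h^2; use weight 4 = 2^2.
4·0.5430827507 = 2.1723310028; subtract 0.5422620621 → 1.6300689407
Divide by 2^2 − 1 = 3.
R = 1.6300689407/3 = 0.5433563136

0.543356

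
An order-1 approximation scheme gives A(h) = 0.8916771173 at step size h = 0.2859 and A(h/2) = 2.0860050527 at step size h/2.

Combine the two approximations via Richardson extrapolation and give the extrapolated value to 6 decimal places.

3.280333

Error is O(h^1); halving h shrinks it by 2^1 = 2.
Difference of the inputs: 2.0860050527 − 0.8916771173 = 1.1943279354
Divide by 2^1 − 1 = 1: 1.1943279354/1 = 1.1943279354
R = 2.0860050527 + 1.1943279354 = 3.2803329881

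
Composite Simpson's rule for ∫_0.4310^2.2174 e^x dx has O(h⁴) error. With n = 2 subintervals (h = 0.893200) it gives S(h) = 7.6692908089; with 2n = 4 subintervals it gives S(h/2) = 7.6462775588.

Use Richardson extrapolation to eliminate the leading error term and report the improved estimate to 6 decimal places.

Error is O(h^4); halving h shrinks it by 2^4 = 16.
16·7.6462775588 − 7.6692908089 = 114.6711501319
Extrapolated: 114.6711501319 / 15 = 7.6447433421
Shift from A(h/2): −0.0015342167.

7.644743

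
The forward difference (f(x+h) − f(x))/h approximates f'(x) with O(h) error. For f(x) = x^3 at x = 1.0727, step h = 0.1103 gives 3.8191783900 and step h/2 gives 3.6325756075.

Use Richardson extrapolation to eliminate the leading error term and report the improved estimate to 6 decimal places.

Order 1 gives 2^r = 2 and 2^r − 1 = 1.
Numerator 2*A(h/2) − A(h) = 2*3.6325756075 − 3.8191783900 = 3.4459728250
Extrapolated: 3.4459728250 / 1 = 3.4459728250
Shift from A(h/2): −0.1866027825.

3.445973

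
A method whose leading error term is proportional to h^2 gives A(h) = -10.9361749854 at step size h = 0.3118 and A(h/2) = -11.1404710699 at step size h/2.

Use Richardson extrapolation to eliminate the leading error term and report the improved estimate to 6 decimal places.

-11.208570

The method has order 2: 2^2 = 4.
Numerator 4×A(h/2) − A(h) = 4×(-11.1404710699) − (-10.9361749854) = -33.6257092942
(-33.6257092942) ÷ 3 = -11.2085697647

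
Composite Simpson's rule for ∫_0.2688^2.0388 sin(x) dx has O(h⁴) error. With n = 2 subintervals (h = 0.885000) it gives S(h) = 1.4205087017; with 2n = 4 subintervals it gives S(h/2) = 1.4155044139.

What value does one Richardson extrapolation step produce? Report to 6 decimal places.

Leading term ∝ h^4; use weight 16 = 2^4.
Weighted: 22.6480706224 − 1.4205087017 = 21.2275619207
Divide by 2^4 − 1 = 15.
So the Richardson estimate is 1.4151707947.
Shift from A(h/2): −0.0003336192.

1.415171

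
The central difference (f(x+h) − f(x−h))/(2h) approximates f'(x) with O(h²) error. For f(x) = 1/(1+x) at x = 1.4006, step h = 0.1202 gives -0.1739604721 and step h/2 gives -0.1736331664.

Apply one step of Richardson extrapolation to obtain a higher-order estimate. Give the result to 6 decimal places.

Leading term ∝ h^2; use weight 4 = 2^2.
Top: 4(-0.1736331664) − (-0.1739604721) = -0.5205721935
Divide by 2^2 − 1 = 3.
(-0.5205721935) ÷ 3 = -0.1735240645

-0.173524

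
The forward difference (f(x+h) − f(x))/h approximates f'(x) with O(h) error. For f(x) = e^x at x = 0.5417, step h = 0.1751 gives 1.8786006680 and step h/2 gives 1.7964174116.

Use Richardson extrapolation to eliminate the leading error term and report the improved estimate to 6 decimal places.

r = 1, so 2^r = 2.
Top: 2(1.7964174116) − (1.8786006680) = 1.7142341552
1.7142341552 ÷ 1 = 1.7142341552
Gap between inputs: 8.218e-02; correction applied: −0.0821832564.

1.714234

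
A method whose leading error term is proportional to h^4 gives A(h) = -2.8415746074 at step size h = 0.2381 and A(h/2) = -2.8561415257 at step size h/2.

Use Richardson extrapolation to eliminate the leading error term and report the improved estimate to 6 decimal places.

-2.857113

Method order is 4; weight 2^4 = 16.
16×(-2.8561415257) = -45.6982644112; subtract (-2.8415746074) → -42.8566898038
Denominator 16 − 1 = 15.
R = (-42.8566898038)/15 = -2.8571126536
Correction |R − A(h/2)| = 9.711e-04; gap |A(h/2) − A(h)| = 1.457e-02.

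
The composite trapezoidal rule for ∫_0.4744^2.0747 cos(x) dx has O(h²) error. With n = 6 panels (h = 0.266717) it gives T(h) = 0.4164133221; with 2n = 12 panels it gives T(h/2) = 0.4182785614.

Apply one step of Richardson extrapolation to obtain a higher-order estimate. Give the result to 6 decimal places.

0.418900

Error is O(h^2); halving h shrinks it by 2^2 = 4.
4·0.4182785614 − 0.4164133221 = 1.2567009235
Denominator 4 − 1 = 3.
Extrapolated: 1.2567009235 / 3 = 0.4189003078
Correction |R − A(h/2)| = 6.217e-04; gap |A(h/2) − A(h)| = 1.865e-03.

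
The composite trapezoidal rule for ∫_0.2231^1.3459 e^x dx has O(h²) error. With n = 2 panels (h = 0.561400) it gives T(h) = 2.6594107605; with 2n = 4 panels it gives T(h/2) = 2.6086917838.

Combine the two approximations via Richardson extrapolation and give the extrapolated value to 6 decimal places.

Method order is 2; weight 2^2 = 4.
2^2*A(h/2) = 10.4347671352; minus A(h) gives 7.7753563747.
Divide by 2^2 − 1 = 3.
R = 7.7753563747/3 = 2.5917854582

2.591785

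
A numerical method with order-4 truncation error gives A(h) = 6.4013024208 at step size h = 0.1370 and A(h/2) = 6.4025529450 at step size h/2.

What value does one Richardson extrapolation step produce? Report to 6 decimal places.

6.402636

r = 4, so 2^r = 16.
16·6.4025529450 − 6.4013024208 = 96.0395446992
Denominator 16 − 1 = 15.
(16·6.4025529450 − 6.4013024208)/(16 − 1) = 6.4026363133
Shift from A(h/2): +0.0000833683.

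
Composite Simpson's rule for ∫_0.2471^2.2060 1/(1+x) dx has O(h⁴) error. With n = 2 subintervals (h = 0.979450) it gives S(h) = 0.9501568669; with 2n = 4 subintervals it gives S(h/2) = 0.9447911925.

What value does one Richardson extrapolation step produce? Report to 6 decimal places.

r = 4: numerator weight 16, denominator 15.
16*0.9447911925 = 15.1166590800; subtract 0.9501568669 → 14.1665022131
Denominator 16 − 1 = 15.
Extrapolated: 14.1665022131 / 15 = 0.9444334809

0.944433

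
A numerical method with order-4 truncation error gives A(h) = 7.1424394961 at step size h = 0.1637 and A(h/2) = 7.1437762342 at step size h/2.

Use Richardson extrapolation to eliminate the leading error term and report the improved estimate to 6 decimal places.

7.143865

With r = 4 the leading error scales as h^4, so the weight is 2^4 = 16.
16·7.1437762342 = 114.3004197472; 114.3004197472 − 7.1424394961 = 107.1579802511
(16·7.1437762342 − 7.1424394961)/(16 − 1) = 7.1438653501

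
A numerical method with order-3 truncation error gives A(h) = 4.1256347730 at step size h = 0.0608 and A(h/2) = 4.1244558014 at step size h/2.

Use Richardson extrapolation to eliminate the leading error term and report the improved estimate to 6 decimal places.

4.124287

r = 3, so 2^r = 8.
Weighted: 32.9956464112 − 4.1256347730 = 28.8700116382
Divide by 2^3 − 1 = 7.
Extrapolated: 28.8700116382 / 7 = 4.1242873769
Gap between inputs: 1.179e-03; correction applied: −0.0001684245.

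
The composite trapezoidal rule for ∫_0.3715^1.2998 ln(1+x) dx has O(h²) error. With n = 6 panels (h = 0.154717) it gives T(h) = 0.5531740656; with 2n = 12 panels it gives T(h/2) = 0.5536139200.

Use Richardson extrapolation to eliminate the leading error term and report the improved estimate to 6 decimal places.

0.553761

Leading term ∝ h^2; use weight 4 = 2^2.
Top: 4(0.5536139200) − (0.5531740656) = 1.6612816144
Divide by 2^2 − 1 = 3.
1.6612816144 ÷ 3 = 0.5537605381
Gap between inputs: 4.399e-04; correction applied: +0.0001466181.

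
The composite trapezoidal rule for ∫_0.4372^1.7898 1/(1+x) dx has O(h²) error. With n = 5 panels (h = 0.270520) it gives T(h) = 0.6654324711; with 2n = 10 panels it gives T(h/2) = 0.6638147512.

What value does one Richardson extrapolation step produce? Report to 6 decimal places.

0.663276

The method has order 2: 2^2 = 4.
Top: 4(0.6638147512) − (0.6654324711) = 1.9898265337
(4 × 0.6638147512 − 0.6654324711)/(4 − 1) = 0.6632755112
Gap between inputs: 1.618e-03; correction applied: −0.0005392400.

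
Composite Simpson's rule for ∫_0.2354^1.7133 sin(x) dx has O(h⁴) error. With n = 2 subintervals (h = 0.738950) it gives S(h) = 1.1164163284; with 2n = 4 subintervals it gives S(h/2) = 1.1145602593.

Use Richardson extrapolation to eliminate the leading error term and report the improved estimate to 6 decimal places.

1.114437

Leading term ∝ h^4; use weight 16 = 2^4.
16 × 1.1145602593 − 1.1164163284 = 16.7165478204
Extrapolated: 16.7165478204 / 15 = 1.1144365214
Shift from A(h/2): −0.0001237379.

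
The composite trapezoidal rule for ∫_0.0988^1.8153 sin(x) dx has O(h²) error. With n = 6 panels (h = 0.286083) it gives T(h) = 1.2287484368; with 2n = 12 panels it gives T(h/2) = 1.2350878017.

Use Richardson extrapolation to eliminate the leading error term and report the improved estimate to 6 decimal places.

r = 2, so 2^r = 4.
A(h/2) − A(h) = 1.2350878017 − 1.2287484368 = 0.0063393649
Divide by 2^2 − 1 = 3: 0.0063393649/3 = 0.0021131216
R = 1.2350878017 + 0.0021131216 = 1.2372009233
Correction |R − A(h/2)| = 2.113e-03; gap |A(h/2) − A(h)| = 6.339e-03.

1.237201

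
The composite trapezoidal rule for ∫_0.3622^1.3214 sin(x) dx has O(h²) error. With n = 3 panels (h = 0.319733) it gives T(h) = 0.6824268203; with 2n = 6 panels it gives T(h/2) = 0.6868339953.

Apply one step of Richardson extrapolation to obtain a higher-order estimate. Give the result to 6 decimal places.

Leading term ∝ h^2; use weight 4 = 2^2.
Weighted: 2.7473359812 − 0.6824268203 = 2.0649091609
Extrapolated: 2.0649091609 / 3 = 0.6883030536
Shift from A(h/2): +0.0014690583.

0.688303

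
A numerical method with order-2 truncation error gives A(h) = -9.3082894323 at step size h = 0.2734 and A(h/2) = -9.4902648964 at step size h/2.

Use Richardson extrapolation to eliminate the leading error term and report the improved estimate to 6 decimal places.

Method order is 2; weight 2^2 = 4.
Top: 4(-9.4902648964) − (-9.3082894323) = -28.6527701533
Divide by 2^2 − 1 = 3.
R = (-28.6527701533)/3 = -9.5509233844
Gap between inputs: 1.820e-01; correction applied: −0.0606584880.

-9.550923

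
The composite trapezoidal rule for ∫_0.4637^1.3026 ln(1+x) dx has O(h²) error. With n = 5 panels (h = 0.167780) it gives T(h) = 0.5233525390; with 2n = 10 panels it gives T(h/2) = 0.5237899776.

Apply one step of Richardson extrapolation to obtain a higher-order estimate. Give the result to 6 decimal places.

Error is O(h^2); halving h shrinks it by 2^2 = 4.
2^2*A(h/2) = 2.0951599104; minus A(h) gives 1.5718073714.
R = 1.5718073714/3 = 0.5239357905
Gap between inputs: 4.374e-04; correction applied: +0.0001458129.

0.523936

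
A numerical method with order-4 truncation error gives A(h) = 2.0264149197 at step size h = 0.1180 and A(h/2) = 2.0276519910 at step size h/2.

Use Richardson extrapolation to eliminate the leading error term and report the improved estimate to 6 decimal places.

r = 4, so 2^r = 16.
2^4 × A(h/2) = 32.4424318560; minus A(h) gives 30.4160169363.
30.4160169363 ÷ 15 = 2.0277344624

2.027734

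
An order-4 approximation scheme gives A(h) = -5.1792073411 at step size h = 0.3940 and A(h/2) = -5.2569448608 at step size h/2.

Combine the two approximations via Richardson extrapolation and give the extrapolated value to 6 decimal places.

-5.262127

r = 4, so 2^r = 16.
Weighted: (-84.1111177728) − (-5.1792073411) = -78.9319104317
Denominator 16 − 1 = 15.
(16 × (-5.2569448608) − (-5.1792073411))/(16 − 1) = -5.2621273621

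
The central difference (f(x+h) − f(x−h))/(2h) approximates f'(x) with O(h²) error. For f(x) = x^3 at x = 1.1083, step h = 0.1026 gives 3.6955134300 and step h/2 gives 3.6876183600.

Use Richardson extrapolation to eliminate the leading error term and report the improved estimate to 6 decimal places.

Leading term ∝ h^2; use weight 4 = 2^2.
Difference of the inputs: 3.6876183600 − 3.6955134300 = -0.0078950700
Divide by 2^2 − 1 = 3: (-0.0078950700)/3 = -0.0026316900
R = A(h/2) + (A(h/2) − A(h))/3 = 3.6876183600 − 0.0026316900 = 3.6849866700
Shift from A(h/2): −0.0026316900.

3.684987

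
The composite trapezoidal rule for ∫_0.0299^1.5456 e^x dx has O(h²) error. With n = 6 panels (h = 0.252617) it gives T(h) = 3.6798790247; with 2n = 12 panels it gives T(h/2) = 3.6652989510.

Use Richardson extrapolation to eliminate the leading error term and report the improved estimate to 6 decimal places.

3.660439

Order 2 gives 2^r = 4 and 2^r − 1 = 3.
Numerator 4 × A(h/2) − A(h) = 4 × 3.6652989510 − 3.6798790247 = 10.9813167793
10.9813167793 ÷ 3 = 3.6604389264
Shift from A(h/2): −0.0048600246.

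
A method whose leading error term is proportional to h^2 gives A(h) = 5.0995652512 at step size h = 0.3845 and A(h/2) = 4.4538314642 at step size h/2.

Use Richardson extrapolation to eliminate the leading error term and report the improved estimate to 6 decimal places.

Error is O(h^2); halving h shrinks it by 2^2 = 4.
A(h/2) − A(h) = 4.4538314642 − 5.0995652512 = -0.6457337870
Correction (A(h/2) − A(h))/(4 − 1) = (-0.6457337870)/3 = -0.2152445957
R = 4.4538314642 − 0.2152445957 = 4.2385868685

4.238587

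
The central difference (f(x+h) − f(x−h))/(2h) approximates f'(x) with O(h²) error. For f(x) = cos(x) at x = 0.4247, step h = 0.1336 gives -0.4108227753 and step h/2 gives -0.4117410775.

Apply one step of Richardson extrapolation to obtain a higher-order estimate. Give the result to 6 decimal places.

-0.412047

The method has order 2: 2^2 = 4.
Numerator 4·A(h/2) − A(h) = 4·(-0.4117410775) − (-0.4108227753) = -1.2361415347
Divide by 2^2 − 1 = 3.
(4·(-0.4117410775) − (-0.4108227753))/(4 − 1) = -0.4120471782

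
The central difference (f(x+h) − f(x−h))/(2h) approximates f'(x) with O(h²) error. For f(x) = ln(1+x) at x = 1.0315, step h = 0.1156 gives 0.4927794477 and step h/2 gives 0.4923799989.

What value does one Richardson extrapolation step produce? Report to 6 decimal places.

The method has order 2: 2^2 = 4.
Difference of the inputs: 0.4923799989 − 0.4927794477 = -0.0003994488
Divide by 2^2 − 1 = 3: (-0.0003994488)/3 = -0.0001331496
R = 0.4923799989 − 0.0001331496 = 0.4922468493

0.492247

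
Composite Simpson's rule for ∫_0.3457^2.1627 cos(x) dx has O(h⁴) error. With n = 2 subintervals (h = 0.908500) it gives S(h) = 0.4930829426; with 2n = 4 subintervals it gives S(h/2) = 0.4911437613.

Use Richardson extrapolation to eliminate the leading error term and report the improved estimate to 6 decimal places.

0.491014

Order 4 gives 2^r = 16 and 2^r − 1 = 15.
A(h/2) − A(h) = 0.4911437613 − 0.4930829426 = -0.0019391813
Correction (A(h/2) − A(h))/(16 − 1) = (-0.0019391813)/15 = -0.0001292788
R = 0.4911437613 − 0.0001292788 = 0.4910144825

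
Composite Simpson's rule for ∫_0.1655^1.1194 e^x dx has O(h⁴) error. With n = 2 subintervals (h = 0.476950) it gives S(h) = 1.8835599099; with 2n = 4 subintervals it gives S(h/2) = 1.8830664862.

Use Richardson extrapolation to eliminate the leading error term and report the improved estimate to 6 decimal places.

Method order is 4; weight 2^4 = 16.
Weighted: 30.1290637792 − 1.8835599099 = 28.2455038693
Divide by 2^4 − 1 = 15.
R = 28.2455038693/15 = 1.8830335913

1.883034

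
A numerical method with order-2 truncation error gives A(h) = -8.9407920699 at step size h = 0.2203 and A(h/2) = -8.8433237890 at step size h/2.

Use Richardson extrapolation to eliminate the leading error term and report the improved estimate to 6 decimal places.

Leading term ∝ h^2; use weight 4 = 2^2.
A(h/2) − A(h) = -8.8433237890 − (-8.9407920699) = 0.0974682809
Divide by 2^2 − 1 = 3: 0.0974682809/3 = 0.0324894270
R = A(h/2) + (A(h/2) − A(h))/3 = -8.8433237890 + 0.0324894270 = -8.8108343620

-8.810834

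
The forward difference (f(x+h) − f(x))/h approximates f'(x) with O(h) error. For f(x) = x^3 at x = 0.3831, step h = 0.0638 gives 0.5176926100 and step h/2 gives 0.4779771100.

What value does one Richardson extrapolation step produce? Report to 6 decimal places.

0.438262

The method has order 1: 2^1 = 2.
Weighted: 0.9559542200 − 0.5176926100 = 0.4382616100
Denominator 2 − 1 = 1.
Extrapolated: 0.4382616100 / 1 = 0.4382616100
Shift from A(h/2): −0.0397155000.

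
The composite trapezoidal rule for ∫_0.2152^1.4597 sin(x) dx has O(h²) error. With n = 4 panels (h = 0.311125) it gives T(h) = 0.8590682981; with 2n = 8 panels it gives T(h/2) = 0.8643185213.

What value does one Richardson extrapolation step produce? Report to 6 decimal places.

0.866069

Leading term ∝ h^2; use weight 4 = 2^2.
2^2·A(h/2) = 3.4572740852; minus A(h) gives 2.5982057871.
Extrapolated: 2.5982057871 / 3 = 0.8660685957
Correction |R − A(h/2)| = 1.750e-03; gap |A(h/2) − A(h)| = 5.250e-03.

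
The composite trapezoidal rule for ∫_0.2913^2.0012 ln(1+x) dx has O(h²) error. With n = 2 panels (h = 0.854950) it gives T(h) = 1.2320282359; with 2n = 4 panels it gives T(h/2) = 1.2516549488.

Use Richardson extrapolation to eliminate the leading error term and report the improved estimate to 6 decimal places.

1.258197

Error is O(h^2); halving h shrinks it by 2^2 = 4.
A(h/2) − A(h) = 1.2516549488 − 1.2320282359 = 0.0196267129
Correction (A(h/2) − A(h))/(4 − 1) = 0.0196267129/3 = 0.0065422376
R = 1.2516549488 + 0.0065422376 = 1.2581971864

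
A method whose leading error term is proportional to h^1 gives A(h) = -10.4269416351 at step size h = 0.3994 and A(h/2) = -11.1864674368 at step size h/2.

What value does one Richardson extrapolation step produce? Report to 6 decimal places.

-11.945993

Method order is 1; weight 2^1 = 2.
Numerator 2×A(h/2) − A(h) = 2×(-11.1864674368) − (-10.4269416351) = -11.9459932385
(2×(-11.1864674368) − (-10.4269416351))/(2 − 1) = -11.9459932385
Shift from A(h/2): −0.7595258017.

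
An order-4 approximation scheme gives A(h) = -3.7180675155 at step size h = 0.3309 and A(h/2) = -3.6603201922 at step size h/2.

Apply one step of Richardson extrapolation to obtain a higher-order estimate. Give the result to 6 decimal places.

-3.656470

r = 4: numerator weight 16, denominator 15.
Weighted: (-58.5651230752) − (-3.7180675155) = -54.8470555597
R = (-54.8470555597)/15 = -3.6564703706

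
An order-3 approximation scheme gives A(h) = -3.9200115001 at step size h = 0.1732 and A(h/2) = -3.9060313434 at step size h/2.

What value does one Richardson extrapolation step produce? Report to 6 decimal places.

-3.904034

r = 3, so 2^r = 8.
Top: 8(-3.9060313434) − (-3.9200115001) = -27.3282392471
Extrapolated: (-27.3282392471) / 7 = -3.9040341782
Correction |R − A(h/2)| = 1.997e-03; gap |A(h/2) − A(h)| = 1.398e-02.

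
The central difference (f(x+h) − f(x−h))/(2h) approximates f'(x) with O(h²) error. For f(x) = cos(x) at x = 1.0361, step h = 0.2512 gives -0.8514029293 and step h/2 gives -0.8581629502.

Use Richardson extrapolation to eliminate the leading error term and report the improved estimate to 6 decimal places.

Method order is 2; weight 2^2 = 4.
4*(-0.8581629502) = -3.4326518008; (-3.4326518008) − (-0.8514029293) = -2.5812488715
Divide by 2^2 − 1 = 3.
Extrapolated: (-2.5812488715) / 3 = -0.8604162905
Gap between inputs: 6.760e-03; correction applied: −0.0022533403.

-0.860416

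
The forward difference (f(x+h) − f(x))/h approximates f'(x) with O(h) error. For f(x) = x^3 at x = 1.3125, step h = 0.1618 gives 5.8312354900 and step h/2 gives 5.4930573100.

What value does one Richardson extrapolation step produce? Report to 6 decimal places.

5.154879

With r = 1 the leading error scales as h^1, so the weight is 2^1 = 2.
2*5.4930573100 = 10.9861146200; 10.9861146200 − 5.8312354900 = 5.1548791300
Extrapolated: 5.1548791300 / 1 = 5.1548791300
Gap between inputs: 3.382e-01; correction applied: −0.3381781800.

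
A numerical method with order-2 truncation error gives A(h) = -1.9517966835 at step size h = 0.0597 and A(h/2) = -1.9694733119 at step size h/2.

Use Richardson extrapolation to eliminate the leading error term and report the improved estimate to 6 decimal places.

-1.975366

Leading term ∝ h^2; use weight 4 = 2^2.
4·(-1.9694733119) − (-1.9517966835) = -5.9260965641
Divide by 2^2 − 1 = 3.
R = (-5.9260965641)/3 = -1.9753655214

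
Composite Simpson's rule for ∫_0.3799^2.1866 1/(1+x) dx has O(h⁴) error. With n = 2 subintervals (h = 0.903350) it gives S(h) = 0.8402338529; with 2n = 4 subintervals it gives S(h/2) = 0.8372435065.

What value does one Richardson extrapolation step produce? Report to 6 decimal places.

Method order is 4; weight 2^4 = 16.
2^4 × A(h/2) = 13.3958961040; minus A(h) gives 12.5556622511.
(16 × 0.8372435065 − 0.8402338529)/(16 − 1) = 0.8370441501

0.837044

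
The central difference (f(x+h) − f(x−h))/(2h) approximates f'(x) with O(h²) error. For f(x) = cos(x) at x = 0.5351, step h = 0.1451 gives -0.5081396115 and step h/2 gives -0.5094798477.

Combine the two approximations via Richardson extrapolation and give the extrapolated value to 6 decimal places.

-0.509927

Error is O(h^2); halving h shrinks it by 2^2 = 4.
2^2·A(h/2) = -2.0379193908; minus A(h) gives -1.5297797793.
(-1.5297797793) ÷ 3 = -0.5099265931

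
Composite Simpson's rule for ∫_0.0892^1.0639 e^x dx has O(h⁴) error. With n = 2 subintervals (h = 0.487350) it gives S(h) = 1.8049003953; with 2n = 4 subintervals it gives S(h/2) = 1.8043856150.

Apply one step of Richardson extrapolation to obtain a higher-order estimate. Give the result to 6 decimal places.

The method has order 4: 2^4 = 16.
16·1.8043856150 = 28.8701698400; 28.8701698400 − 1.8049003953 = 27.0652694447
R = 27.0652694447/15 = 1.8043512963
Shift from A(h/2): −0.0000343187.

1.804351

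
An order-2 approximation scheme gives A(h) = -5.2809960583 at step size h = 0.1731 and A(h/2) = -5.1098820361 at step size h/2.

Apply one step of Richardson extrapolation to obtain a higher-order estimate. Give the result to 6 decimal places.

With r = 2 the leading error scales as h^2, so the weight is 2^2 = 4.
4×(-5.1098820361) = -20.4395281444; subtract (-5.2809960583) → -15.1585320861
(4×(-5.1098820361) − (-5.2809960583))/(4 − 1) = -5.0528440287

-5.052844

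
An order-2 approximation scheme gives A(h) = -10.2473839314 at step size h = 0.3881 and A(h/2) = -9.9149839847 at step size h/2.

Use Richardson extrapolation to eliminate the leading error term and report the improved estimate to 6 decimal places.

Leading term ∝ h^2; use weight 4 = 2^2.
4 × (-9.9149839847) = -39.6599359388; (-39.6599359388) − (-10.2473839314) = -29.4125520074
(4 × (-9.9149839847) − (-10.2473839314))/(4 − 1) = -9.8041840025

-9.804184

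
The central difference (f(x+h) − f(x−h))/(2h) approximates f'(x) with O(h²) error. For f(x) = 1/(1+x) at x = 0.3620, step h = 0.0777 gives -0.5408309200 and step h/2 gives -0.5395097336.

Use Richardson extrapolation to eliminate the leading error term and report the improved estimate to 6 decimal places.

-0.539069

With r = 2 the leading error scales as h^2, so the weight is 2^2 = 4.
A(h/2) − A(h) = -0.5395097336 − (-0.5408309200) = 0.0013211864
Divide by 2^2 − 1 = 3: 0.0013211864/3 = 0.0004403955
R = A(h/2) + (A(h/2) − A(h))/3 = -0.5395097336 + 0.0004403955 = -0.5390693381
Shift from A(h/2): +0.0004403955.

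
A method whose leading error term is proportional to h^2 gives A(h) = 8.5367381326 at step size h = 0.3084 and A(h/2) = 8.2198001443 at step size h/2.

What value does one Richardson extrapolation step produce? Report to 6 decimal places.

Method order is 2; weight 2^2 = 4.
Top: 4(8.2198001443) − (8.5367381326) = 24.3424624446
Extrapolated: 24.3424624446 / 3 = 8.1141541482

8.114154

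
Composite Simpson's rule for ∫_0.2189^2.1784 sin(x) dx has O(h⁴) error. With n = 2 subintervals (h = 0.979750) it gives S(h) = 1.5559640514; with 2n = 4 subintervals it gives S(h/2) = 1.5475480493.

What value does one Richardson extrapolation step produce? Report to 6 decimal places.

The method has order 4: 2^4 = 16.
16 × 1.5475480493 = 24.7607687888; 24.7607687888 − 1.5559640514 = 23.2048047374
Divide by 2^4 − 1 = 15.
So the Richardson estimate is 1.5469869825.

1.546987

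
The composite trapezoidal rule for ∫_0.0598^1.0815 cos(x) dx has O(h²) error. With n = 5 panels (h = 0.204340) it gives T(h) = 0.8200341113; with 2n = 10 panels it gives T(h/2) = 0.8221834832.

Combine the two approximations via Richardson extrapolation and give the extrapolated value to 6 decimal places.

0.822900

Method order is 2; weight 2^2 = 4.
A(h/2) − A(h) = 0.8221834832 − 0.8200341113 = 0.0021493719
Divide by 2^2 − 1 = 3: 0.0021493719/3 = 0.0007164573
R = 0.8221834832 + 0.0007164573 = 0.8228999405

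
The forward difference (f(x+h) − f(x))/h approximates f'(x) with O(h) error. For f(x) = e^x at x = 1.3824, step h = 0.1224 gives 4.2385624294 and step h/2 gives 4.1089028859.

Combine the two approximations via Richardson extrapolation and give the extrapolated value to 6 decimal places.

3.979243

Order 1 gives 2^r = 2 and 2^r − 1 = 1.
2^1 × A(h/2) = 8.2178057718; minus A(h) gives 3.9792433424.
Denominator 2 − 1 = 1.
Extrapolated: 3.9792433424 / 1 = 3.9792433424
Gap between inputs: 1.297e-01; correction applied: −0.1296595435.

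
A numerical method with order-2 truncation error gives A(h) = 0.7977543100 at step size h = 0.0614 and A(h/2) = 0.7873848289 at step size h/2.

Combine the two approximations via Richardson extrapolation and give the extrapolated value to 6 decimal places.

Method order is 2; weight 2^2 = 4.
4·0.7873848289 − 0.7977543100 = 2.3517850056
Divide by 2^2 − 1 = 3.
R = 2.3517850056/3 = 0.7839283352

0.783928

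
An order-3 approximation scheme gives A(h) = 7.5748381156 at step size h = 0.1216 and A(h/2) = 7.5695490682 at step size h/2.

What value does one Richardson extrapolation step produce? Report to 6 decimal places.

Method order is 3; weight 2^3 = 8.
A(h/2) − A(h) = 7.5695490682 − 7.5748381156 = -0.0052890474
Correction (A(h/2) − A(h))/(8 − 1) = (-0.0052890474)/7 = -0.0007555782
R = 7.5695490682 − 0.0007555782 = 7.5687934900

7.568793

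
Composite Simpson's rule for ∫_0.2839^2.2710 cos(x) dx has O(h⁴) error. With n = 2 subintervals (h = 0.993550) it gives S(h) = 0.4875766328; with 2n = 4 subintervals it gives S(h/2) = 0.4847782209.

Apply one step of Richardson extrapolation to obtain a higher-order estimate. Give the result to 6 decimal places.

r = 4, so 2^r = 16.
Numerator 16·A(h/2) − A(h) = 16·0.4847782209 − 0.4875766328 = 7.2688749016
Denominator 16 − 1 = 15.
Extrapolated: 7.2688749016 / 15 = 0.4845916601
Shift from A(h/2): −0.0001865608.

0.484592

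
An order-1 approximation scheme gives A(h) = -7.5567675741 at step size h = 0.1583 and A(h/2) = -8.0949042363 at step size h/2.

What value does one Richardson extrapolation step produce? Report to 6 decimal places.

The method has order 1: 2^1 = 2.
2^1 × A(h/2) = -16.1898084726; minus A(h) gives -8.6330408985.
Divide by 2^1 − 1 = 1.
R = (-8.6330408985)/1 = -8.6330408985

-8.633041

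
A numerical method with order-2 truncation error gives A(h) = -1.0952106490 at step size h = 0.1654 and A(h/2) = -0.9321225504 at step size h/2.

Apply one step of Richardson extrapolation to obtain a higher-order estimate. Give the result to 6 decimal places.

Method order is 2; weight 2^2 = 4.
4×(-0.9321225504) = -3.7284902016; subtract (-1.0952106490) → -2.6332795526
Divide by 2^2 − 1 = 3.
(-2.6332795526) ÷ 3 = -0.8777598509

-0.877760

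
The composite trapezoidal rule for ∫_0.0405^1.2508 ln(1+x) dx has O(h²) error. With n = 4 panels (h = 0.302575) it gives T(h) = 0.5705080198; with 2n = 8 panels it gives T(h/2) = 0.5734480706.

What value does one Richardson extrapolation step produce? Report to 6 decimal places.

Error is O(h^2); halving h shrinks it by 2^2 = 4.
Numerator 4*A(h/2) − A(h) = 4*0.5734480706 − 0.5705080198 = 1.7232842626
1.7232842626 ÷ 3 = 0.5744280875
Correction |R − A(h/2)| = 9.800e-04; gap |A(h/2) − A(h)| = 2.940e-03.

0.574428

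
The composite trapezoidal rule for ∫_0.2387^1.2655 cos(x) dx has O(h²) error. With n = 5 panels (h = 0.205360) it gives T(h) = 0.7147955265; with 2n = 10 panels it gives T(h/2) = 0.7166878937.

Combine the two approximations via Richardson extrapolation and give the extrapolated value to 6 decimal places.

Leading term ∝ h^2; use weight 4 = 2^2.
4·0.7166878937 = 2.8667515748; 2.8667515748 − 0.7147955265 = 2.1519560483
R = 2.1519560483/3 = 0.7173186828
Gap between inputs: 1.892e-03; correction applied: +0.0006307891.

0.717319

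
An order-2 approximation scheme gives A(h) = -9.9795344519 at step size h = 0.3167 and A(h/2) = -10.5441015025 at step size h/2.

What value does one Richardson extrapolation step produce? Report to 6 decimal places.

Error is O(h^2); halving h shrinks it by 2^2 = 4.
Numerator 4 × A(h/2) − A(h) = 4 × (-10.5441015025) − (-9.9795344519) = -32.1968715581
(4 × (-10.5441015025) − (-9.9795344519))/(4 − 1) = -10.7322905194

-10.732291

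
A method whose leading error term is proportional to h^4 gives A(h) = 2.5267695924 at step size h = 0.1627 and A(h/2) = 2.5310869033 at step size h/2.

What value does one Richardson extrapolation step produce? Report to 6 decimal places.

r = 4: numerator weight 16, denominator 15.
Numerator 16*A(h/2) − A(h) = 16*2.5310869033 − 2.5267695924 = 37.9706208604
Extrapolated: 37.9706208604 / 15 = 2.5313747240

2.531375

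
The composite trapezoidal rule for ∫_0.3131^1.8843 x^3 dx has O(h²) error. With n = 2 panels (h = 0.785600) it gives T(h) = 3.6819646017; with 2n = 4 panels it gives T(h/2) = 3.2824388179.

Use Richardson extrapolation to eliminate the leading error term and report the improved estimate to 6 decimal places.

3.149264

Leading term ∝ h^2; use weight 4 = 2^2.
Numerator 4·A(h/2) − A(h) = 4·3.2824388179 − 3.6819646017 = 9.4477906699
Denominator 4 − 1 = 3.
R = 9.4477906699/3 = 3.1492635566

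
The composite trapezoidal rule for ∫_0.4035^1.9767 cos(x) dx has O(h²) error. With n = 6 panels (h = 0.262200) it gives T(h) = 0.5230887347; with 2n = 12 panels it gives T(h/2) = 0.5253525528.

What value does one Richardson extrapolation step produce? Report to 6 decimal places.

0.526107

Order 2 gives 2^r = 4 and 2^r − 1 = 3.
Weighted: 2.1014102112 − 0.5230887347 = 1.5783214765
R = 1.5783214765/3 = 0.5261071588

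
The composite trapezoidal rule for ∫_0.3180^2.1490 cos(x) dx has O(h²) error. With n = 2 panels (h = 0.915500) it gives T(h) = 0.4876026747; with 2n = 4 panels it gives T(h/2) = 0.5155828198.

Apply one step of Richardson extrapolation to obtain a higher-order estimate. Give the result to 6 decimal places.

With r = 2 the leading error scales as h^2, so the weight is 2^2 = 4.
4·0.5155828198 = 2.0623312792; 2.0623312792 − 0.4876026747 = 1.5747286045
Denominator 4 − 1 = 3.
R = 1.5747286045/3 = 0.5249095348
Gap between inputs: 2.798e-02; correction applied: +0.0093267150.

0.524910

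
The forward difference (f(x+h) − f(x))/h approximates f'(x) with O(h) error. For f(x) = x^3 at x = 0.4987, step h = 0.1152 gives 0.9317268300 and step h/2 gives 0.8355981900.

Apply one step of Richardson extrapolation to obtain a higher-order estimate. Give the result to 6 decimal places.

r = 1, so 2^r = 2.
2×0.8355981900 = 1.6711963800; 1.6711963800 − 0.9317268300 = 0.7394695500
Divide by 2^1 − 1 = 1.
Result: 0.7394695500

0.739470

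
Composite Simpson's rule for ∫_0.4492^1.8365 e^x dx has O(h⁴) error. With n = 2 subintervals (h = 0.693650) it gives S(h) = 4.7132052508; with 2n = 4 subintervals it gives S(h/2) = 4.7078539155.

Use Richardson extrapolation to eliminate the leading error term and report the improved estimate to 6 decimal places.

Method order is 4; weight 2^4 = 16.
A(h/2) − A(h) = 4.7078539155 − 4.7132052508 = -0.0053513353
Correction (A(h/2) − A(h))/(16 − 1) = (-0.0053513353)/15 = -0.0003567557
R = 4.7078539155 − 0.0003567557 = 4.7074971598
Correction |R − A(h/2)| = 3.568e-04; gap |A(h/2) − A(h)| = 5.351e-03.

4.707497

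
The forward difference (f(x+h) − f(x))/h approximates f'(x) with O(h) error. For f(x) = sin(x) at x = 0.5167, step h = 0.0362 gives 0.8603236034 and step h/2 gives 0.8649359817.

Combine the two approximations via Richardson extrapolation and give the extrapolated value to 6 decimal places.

0.869548

The method has order 1: 2^1 = 2.
2*0.8649359817 = 1.7298719634; subtract 0.8603236034 → 0.8695483600
Divide by 2^1 − 1 = 1.
Result: 0.8695483600
Gap between inputs: 4.612e-03; correction applied: +0.0046123783.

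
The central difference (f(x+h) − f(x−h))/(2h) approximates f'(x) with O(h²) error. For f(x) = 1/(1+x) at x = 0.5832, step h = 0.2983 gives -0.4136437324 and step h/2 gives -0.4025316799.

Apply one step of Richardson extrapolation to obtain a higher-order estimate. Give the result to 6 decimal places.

-0.398828

Method order is 2; weight 2^2 = 4.
4×(-0.4025316799) = -1.6101267196; subtract (-0.4136437324) → -1.1964829872
Divide by 2^2 − 1 = 3.
R = (-1.1964829872)/3 = -0.3988276624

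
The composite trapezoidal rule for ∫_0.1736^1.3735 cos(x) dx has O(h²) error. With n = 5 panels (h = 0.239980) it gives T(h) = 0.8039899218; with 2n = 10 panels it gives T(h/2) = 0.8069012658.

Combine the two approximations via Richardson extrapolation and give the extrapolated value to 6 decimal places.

0.807872

With r = 2 the leading error scales as h^2, so the weight is 2^2 = 4.
A(h/2) − A(h) = 0.8069012658 − 0.8039899218 = 0.0029113440
Divide by 2^2 − 1 = 3: 0.0029113440/3 = 0.0009704480
R = 0.8069012658 + 0.0009704480 = 0.8078717138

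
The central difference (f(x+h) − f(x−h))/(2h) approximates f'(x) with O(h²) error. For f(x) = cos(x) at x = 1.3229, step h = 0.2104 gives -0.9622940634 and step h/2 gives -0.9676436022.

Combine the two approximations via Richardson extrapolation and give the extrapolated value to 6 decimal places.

-0.969427

r = 2: numerator weight 4, denominator 3.
4*(-0.9676436022) = -3.8705744088; subtract (-0.9622940634) → -2.9082803454
(-2.9082803454) ÷ 3 = -0.9694267818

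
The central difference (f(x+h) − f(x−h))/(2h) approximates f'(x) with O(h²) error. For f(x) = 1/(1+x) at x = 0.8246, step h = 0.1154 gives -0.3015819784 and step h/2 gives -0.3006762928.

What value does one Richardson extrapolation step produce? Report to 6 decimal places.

-0.300374

With r = 2 the leading error scales as h^2, so the weight is 2^2 = 4.
Weighted: (-1.2027051712) − (-0.3015819784) = -0.9011231928
Denominator 4 − 1 = 3.
So the Richardson estimate is -0.3003743976.
Correction |R − A(h/2)| = 3.019e-04; gap |A(h/2) − A(h)| = 9.057e-04.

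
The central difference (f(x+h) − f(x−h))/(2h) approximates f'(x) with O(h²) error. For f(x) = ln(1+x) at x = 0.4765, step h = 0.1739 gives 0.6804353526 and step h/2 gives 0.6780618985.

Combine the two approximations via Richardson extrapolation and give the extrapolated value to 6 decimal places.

Method order is 2; weight 2^2 = 4.
4*0.6780618985 − 0.6804353526 = 2.0318122414
(4*0.6780618985 − 0.6804353526)/(4 − 1) = 0.6772707471

0.677271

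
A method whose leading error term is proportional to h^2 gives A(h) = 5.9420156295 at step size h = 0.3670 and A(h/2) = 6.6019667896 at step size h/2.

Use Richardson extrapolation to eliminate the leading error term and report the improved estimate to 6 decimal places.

6.821951

Order 2 gives 2^r = 4 and 2^r − 1 = 3.
4×6.6019667896 − 5.9420156295 = 20.4658515289
R = 20.4658515289/3 = 6.8219505096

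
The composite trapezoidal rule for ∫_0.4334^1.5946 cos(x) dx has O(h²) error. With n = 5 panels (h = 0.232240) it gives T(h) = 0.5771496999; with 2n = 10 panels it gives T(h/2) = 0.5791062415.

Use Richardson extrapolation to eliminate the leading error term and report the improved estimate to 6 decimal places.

0.579758

The method has order 2: 2^2 = 4.
2^2 × A(h/2) = 2.3164249660; minus A(h) gives 1.7392752661.
1.7392752661 ÷ 3 = 0.5797584220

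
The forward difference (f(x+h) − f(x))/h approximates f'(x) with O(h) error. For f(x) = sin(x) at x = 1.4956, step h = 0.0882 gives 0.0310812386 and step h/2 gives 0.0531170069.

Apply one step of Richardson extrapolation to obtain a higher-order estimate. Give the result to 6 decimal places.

Error is O(h^1); halving h shrinks it by 2^1 = 2.
2^1·A(h/2) = 0.1062340138; minus A(h) gives 0.0751527752.
Divide by 2^1 − 1 = 1.
(2·0.0531170069 − 0.0310812386)/(2 − 1) = 0.0751527752

0.075153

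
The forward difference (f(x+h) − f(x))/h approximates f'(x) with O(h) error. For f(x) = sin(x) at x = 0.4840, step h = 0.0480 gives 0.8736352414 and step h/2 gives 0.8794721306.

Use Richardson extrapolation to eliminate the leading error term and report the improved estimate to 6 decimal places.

0.885309

Order 1 gives 2^r = 2 and 2^r − 1 = 1.
2^1*A(h/2) = 1.7589442612; minus A(h) gives 0.8853090198.
R = 0.8853090198/1 = 0.8853090198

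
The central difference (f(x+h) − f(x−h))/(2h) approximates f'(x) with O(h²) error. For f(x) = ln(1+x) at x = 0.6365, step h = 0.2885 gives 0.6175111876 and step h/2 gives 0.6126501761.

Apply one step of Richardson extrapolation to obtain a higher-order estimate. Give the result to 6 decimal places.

r = 2: numerator weight 4, denominator 3.
Weighted: 2.4506007044 − 0.6175111876 = 1.8330895168
Divide by 2^2 − 1 = 3.
1.8330895168 ÷ 3 = 0.6110298389
Correction |R − A(h/2)| = 1.620e-03; gap |A(h/2) − A(h)| = 4.861e-03.

0.611030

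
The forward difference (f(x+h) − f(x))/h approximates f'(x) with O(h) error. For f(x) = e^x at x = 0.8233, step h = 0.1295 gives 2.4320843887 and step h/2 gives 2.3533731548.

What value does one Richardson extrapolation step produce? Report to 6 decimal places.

r = 1: numerator weight 2, denominator 1.
Difference of the inputs: 2.3533731548 − 2.4320843887 = -0.0787112339
Divide by 2^1 − 1 = 1: (-0.0787112339)/1 = -0.0787112339
R = 2.3533731548 − 0.0787112339 = 2.2746619209
Correction |R − A(h/2)| = 7.871e-02; gap |A(h/2) − A(h)| = 7.871e-02.

2.274662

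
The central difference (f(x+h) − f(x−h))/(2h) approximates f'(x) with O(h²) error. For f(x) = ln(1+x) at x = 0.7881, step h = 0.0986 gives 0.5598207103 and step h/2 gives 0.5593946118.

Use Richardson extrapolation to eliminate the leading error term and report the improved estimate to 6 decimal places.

0.559253

r = 2: numerator weight 4, denominator 3.
4 × 0.5593946118 − 0.5598207103 = 1.6777577369
Extrapolated: 1.6777577369 / 3 = 0.5592525790
Shift from A(h/2): −0.0001420328.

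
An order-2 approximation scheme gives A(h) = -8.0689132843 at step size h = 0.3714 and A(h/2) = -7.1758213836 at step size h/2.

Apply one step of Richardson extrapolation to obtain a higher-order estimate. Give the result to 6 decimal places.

-6.878124

With r = 2 the leading error scales as h^2, so the weight is 2^2 = 4.
4×(-7.1758213836) − (-8.0689132843) = -20.6343722501
(-20.6343722501) ÷ 3 = -6.8781240834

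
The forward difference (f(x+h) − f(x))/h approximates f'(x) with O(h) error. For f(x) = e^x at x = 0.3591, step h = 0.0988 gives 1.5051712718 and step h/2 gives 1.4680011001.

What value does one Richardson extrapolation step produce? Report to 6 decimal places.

Method order is 1; weight 2^1 = 2.
Numerator 2·A(h/2) − A(h) = 2·1.4680011001 − 1.5051712718 = 1.4308309284
Extrapolated: 1.4308309284 / 1 = 1.4308309284

1.430831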